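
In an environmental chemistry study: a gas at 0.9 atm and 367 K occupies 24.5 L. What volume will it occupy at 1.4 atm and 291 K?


P1V1/T1 = P2V2/T2
V2 = P1V1T2/(T1P2)
= 0.9×24.5×291/(367×1.4)
= 12.488 L

12.488 L


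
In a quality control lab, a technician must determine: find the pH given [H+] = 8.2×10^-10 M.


pH = -log10([H+]) = -log10(8.2×10^-10)
= 10 - log10(8.2)
= 10 - 0.91
= 9.09

9.09


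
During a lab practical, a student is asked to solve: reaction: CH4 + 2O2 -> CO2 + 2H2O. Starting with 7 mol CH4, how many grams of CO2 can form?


Mole ratio CO2:CH4 = 1:1
n(CO2) = 7 × 1/1 = 7.000 mol
mass = 7.000 × 44.01 = 308.07 g

308.07 g


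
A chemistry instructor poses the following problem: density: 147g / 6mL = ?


ρ = mass/volume
= 147/6
= 24.5 g/mL

24.5 g/mL


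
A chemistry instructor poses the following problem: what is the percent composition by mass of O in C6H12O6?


M(C6H12O6) = 6×12.01 + 12×1.008 + 6×16.0 = 180.156 g/mol
Mass of O = 6 × 16.0 = 96.00 g/mol
% O = 96.00/180.156 × 100 = 53.29%

53.29%


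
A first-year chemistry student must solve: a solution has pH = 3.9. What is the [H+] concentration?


[H+] = 10^(-pH) = 10^(-3.9)
= 1.26×10^-4 M

1.26×10^-4 M


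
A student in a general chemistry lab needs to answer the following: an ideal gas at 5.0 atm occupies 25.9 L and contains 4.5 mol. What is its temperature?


PV = nRT  (R = 0.08206 L·atm/(mol·K))
T = PV/(nR) = 5.0×25.9/(4.5×0.08206)
= 129.50/0.369270
= 350.69 K

350.69 K


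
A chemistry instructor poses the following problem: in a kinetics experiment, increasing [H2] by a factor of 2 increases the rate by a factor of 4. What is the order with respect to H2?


rate ∝ [H2]^n
2^n = 4 → n = 2
Order in H2: 2

2


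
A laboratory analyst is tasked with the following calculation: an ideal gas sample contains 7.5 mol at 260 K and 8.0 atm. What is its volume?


PV = nRT  (R = 0.08206 L·atm/(mol·K))
V = nRT/P = 7.5×0.08206×260/8.0
= 20.002 L

20.002 L


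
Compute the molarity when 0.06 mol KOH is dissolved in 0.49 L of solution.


M = n/V = 0.06/0.49 = 0.122 mol/L

0.122 M


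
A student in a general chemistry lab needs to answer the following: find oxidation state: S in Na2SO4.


2(+1) + x + 4(-2) = 0, so x = +6
Oxidation number: +6

+6


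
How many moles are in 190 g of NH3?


M(NH3) = 17.03 g/mol
n = mass/M = 190/17.03 = 11.1568 mol

11.1568 mol


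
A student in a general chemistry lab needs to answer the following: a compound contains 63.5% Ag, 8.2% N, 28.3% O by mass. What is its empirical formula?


Assume 100 g sample. Moles of each element:
  Ag: 63.5/107.87 = 0.589 mol
  N: 8.2/14.01 = 0.585 mol
  O: 28.3/16.0 = 1.769 mol
Divide by smallest (0.585):
  Ag: 0.589/0.585 = 1.01
  N: 0.585/0.585 = 1.0
  O: 1.769/0.585 = 3.02
Empirical formula: AgNO3

AgNO3


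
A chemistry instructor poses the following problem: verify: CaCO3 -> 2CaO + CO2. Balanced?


Equation: CaCO3 -> 2CaO + CO2
Check atoms: C: 1=1, Ca: 1≠2, O: 3≠4
Not balanced

No, not balanced


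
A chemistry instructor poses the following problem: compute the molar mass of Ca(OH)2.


M(Ca(OH)2) = 1×40.08 + 2×16.0 + 2×1.008
= 40.08 + 32.0 + 2.02
= 74.1 g/mol

74.1 g/mol


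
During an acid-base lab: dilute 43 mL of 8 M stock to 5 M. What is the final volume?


C1V1 = C2V2
8 × 43 = 5 × V2
V2 = 344/5 = 68.8 mL

68.8 mL


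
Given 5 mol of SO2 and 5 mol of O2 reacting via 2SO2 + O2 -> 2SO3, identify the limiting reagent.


Mole ratio available / coefficient:
  SO2: 5/2 = 2.500
  O2: 5/1 = 5.000
Smaller ratio is limiting.

SO2


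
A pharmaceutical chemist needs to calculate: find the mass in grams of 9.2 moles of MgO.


M(MgO) = 40.31 g/mol
mass = n × M = 9.2 × 40.31 = 370.85 g

370.85 g


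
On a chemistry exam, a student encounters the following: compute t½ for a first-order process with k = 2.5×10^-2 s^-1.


t½ = ln2/k = 0.693147/(2.5×10^-2 s^-1)
= 27.73 s

27.73 s


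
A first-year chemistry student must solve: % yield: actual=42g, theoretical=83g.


% yield = actual/theoretical × 100
= 42/83 × 100
= 50.6%

50.6%


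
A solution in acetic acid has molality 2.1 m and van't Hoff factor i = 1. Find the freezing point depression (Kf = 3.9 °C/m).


ΔTf = Kf × m × i
= 3.9 × 2.1 × 1
= 8.19 °C

8.19 °C


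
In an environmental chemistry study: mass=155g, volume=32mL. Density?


ρ = mass/volume
= 155/32
= 4.844 g/mL

4.844 g/mL


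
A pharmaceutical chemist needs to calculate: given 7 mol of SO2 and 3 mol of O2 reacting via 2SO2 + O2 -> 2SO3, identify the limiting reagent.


Mole ratio available / coefficient:
  SO2: 7/2 = 3.500
  O2: 3/1 = 3.000
Smaller ratio is limiting.

O2


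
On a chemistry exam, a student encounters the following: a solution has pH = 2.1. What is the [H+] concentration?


[H+] = 10^(-pH) = 10^(-2.1)
= 7.94×10^-3 M

7.94×10^-3 M


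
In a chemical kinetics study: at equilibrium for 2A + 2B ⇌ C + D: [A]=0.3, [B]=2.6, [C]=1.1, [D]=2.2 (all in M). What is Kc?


Kc = [C][D]/([A]^2[B]^2)
= (1.1^1 × 2.2^1)/(0.3^2 × 2.6^2)
= 2.42/0.6084
= 3.978

3.978


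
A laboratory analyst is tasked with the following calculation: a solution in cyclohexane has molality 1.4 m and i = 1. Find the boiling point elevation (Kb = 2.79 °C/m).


ΔTb = Kb × m × i
= 2.79 × 1.4 × 1
= 3.906 °C

3.906 °C


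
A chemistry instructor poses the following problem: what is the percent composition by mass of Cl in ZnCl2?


M(ZnCl2) = 1×65.38 + 2×35.45 = 136.28 g/mol
Mass of Cl = 2 × 35.45 = 70.90 g/mol
% Cl = 70.90/136.28 × 100 = 52.03%

52.03%


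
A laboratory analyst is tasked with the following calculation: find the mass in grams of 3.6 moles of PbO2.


M(PbO2) = 239.2 g/mol
mass = n × M = 3.6 × 239.2 = 861.12 g

861.12 g


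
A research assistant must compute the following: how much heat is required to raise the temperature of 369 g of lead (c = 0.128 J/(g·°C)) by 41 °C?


q = mcΔT = 369 × 0.128 × 41
= 1936.51 J

1936.51 J


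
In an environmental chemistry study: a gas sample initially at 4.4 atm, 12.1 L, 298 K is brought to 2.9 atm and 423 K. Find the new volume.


P1V1/T1 = P2V2/T2
V2 = P1V1T2/(T1P2)
= 4.4×12.1×423/(298×2.9)
= 26.059 L

26.059 L


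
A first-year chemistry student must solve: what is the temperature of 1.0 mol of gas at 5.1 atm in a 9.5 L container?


PV = nRT  (R = 0.08206 L·atm/(mol·K))
T = PV/(nR) = 5.1×9.5/(1.0×0.08206)
= 48.45/0.082060
= 590.42 K

590.42 K


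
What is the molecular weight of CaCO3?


M(CaCO3) = 1×40.08 + 1×12.01 + 3×16.0
= 40.08 + 12.01 + 48.0
= 100.09 g/mol

100.09 g/mol


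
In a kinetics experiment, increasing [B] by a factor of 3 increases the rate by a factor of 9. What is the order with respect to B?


rate ∝ [B]^n
3^n = 9 → n = 2
Order in B: 2

2


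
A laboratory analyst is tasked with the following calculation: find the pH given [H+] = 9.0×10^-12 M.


pH = -log10([H+]) = -log10(9.0×10^-12)
= 12 - log10(9.0)
= 12 - 0.95
= 11.05

11.05


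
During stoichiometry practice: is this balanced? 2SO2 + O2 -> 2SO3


Equation: 2SO2 + O2 -> 2SO3
Check atoms: O: 6=6, S: 2=2
Balanced

Yes, balanced


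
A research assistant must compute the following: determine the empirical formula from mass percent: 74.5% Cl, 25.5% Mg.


Assume 100 g sample. Moles of each element:
  Cl: 74.5/35.45 = 2.102 mol
  Mg: 25.5/24.31 = 1.049 mol
Divide by smallest (1.049):
  Cl: 2.102/1.049 = 2.0
  Mg: 1.049/1.049 = 1.0
Empirical formula: MgCl2

MgCl2


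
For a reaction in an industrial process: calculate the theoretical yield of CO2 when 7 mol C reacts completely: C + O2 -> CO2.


Mole ratio CO2:C = 1:1
n(CO2) = 7 × 1/1 = 7.000 mol
mass = 7.000 × 44.01 = 308.07 g

308.07 g


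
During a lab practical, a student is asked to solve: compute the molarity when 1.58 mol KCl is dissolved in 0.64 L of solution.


M = n/V = 1.58/0.64 = 2.469 mol/L

2.469 M


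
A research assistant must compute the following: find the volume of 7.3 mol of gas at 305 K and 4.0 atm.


PV = nRT  (R = 0.08206 L·atm/(mol·K))
V = nRT/P = 7.3×0.08206×305/4.0
= 45.677 L

45.677 L


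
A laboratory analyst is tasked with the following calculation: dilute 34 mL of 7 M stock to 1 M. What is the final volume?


C1V1 = C2V2
7 × 34 = 1 × V2
V2 = 238/1 = 238.0 mL

238.0 mL


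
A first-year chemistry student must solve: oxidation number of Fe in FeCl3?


x + 3(-1) = 0, so x = +3
Oxidation number: +3

+3


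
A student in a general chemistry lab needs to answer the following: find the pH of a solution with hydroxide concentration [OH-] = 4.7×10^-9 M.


pOH = -log10([OH-]) = -log10(4.7×10^-9)
= 9 - log10(4.7) = 8.33
pH = 14 - pOH = 14 - 8.33 = 5.67

5.67


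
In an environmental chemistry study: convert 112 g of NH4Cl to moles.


M(NH4Cl) = 53.49 g/mol
n = mass/M = 112/53.49 = 2.0938 mol

2.0938 mol


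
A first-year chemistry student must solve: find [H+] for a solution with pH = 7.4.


[H+] = 10^(-pH) = 10^(-7.4)
= 3.98×10^-8 M

3.98×10^-8 M


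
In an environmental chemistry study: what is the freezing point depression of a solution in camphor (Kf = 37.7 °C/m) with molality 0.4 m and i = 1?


ΔTf = Kf × m × i
= 37.7 × 0.4 × 1
= 15.08 °C

15.08 °C


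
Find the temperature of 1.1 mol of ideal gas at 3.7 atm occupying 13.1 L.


PV = nRT  (R = 0.08206 L·atm/(mol·K))
T = PV/(nR) = 3.7×13.1/(1.1×0.08206)
= 48.47/0.090266
= 536.97 K

536.97 K


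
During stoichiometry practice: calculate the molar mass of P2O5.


M(P2O5) = 2×30.97 + 5×16.0
= 61.94 + 80.0
= 141.94 g/mol

141.94 g/mol


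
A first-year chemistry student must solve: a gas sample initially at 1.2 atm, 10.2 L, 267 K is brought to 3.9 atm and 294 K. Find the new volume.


P1V1/T1 = P2V2/T2
V2 = P1V1T2/(T1P2)
= 1.2×10.2×294/(267×3.9)
= 3.456 L

3.456 L


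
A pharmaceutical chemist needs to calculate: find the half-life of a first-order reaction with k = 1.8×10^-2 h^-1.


t½ = ln2/k = 0.693147/(1.8×10^-2 h^-1)
= 38.51 h

38.51 h


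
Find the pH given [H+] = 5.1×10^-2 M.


pH = -log10([H+]) = -log10(5.1×10^-2)
= 2 - log10(5.1)
= 2 - 0.71
= 1.29

1.29


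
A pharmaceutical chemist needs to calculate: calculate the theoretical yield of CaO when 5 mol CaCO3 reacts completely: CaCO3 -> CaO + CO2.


Mole ratio CaO:CaCO3 = 1:1
n(CaO) = 5 × 1/1 = 5.000 mol
mass = 5.000 × 56.08 = 280.4 g

280.4 g


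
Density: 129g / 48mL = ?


ρ = mass/volume
= 129/48
= 2.688 g/mL

2.688 g/mL


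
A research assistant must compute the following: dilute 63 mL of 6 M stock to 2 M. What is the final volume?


C1V1 = C2V2
6 × 63 = 2 × V2
V2 = 378/2 = 189.0 mL

189.0 mL


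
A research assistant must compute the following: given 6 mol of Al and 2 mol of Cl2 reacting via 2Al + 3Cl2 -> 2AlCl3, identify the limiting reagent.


Mole ratio available / coefficient:
  Al: 6/2 = 3.000
  Cl2: 2/3 = 0.667
Smaller ratio is limiting.

Cl2


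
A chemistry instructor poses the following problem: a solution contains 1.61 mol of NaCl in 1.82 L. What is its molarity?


M = n/V = 1.61/1.82 = 0.885 mol/L

0.885 M


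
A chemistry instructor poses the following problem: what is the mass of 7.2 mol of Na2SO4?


M(Na2SO4) = 142.05 g/mol
mass = n × M = 7.2 × 142.05 = 1022.76 g

1022.76 g


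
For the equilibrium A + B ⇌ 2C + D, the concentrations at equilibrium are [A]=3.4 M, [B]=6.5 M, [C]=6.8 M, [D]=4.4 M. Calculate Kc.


Kc = [C]^2[D]/([A][B])
= (6.8^2 × 4.4^1)/(3.4^1 × 6.5^1)
= 203.456/22.1
= 9.206

9.206


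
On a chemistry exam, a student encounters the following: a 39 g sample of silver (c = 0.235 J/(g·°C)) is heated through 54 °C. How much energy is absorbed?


q = mcΔT = 39 × 0.235 × 54
= 494.91 J

494.91 J


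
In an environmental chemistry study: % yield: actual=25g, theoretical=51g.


% yield = actual/theoretical × 100
= 25/51 × 100
= 49.02%

49.02%


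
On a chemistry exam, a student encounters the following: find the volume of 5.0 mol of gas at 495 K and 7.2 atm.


PV = nRT  (R = 0.08206 L·atm/(mol·K))
V = nRT/P = 5.0×0.08206×495/7.2
= 28.208 L

28.208 L


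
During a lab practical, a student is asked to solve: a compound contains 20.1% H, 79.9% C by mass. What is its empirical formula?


Assume 100 g sample. Moles of each element:
  H: 20.1/1.008 = 19.94 mol
  C: 79.9/12.01 = 6.653 mol
Divide by smallest (6.653):
  H: 19.94/6.653 = 3.0
  C: 6.653/6.653 = 1.0
Empirical formula: CH3

CH3


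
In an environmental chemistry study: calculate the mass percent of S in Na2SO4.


M(Na2SO4) = 2×22.99 + 1×32.07 + 4×16.0 = 142.05 g/mol
Mass of S = 1 × 32.07 = 32.07 g/mol
% S = 32.07/142.05 × 100 = 22.58%

22.58%


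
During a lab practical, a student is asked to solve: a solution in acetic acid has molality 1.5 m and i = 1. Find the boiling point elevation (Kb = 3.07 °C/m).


ΔTb = Kb × m × i
= 3.07 × 1.5 × 1
= 4.605 °C

4.605 °C


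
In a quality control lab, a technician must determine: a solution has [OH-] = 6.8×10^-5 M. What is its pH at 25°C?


pOH = -log10([OH-]) = -log10(6.8×10^-5)
= 5 - log10(6.8) = 4.17
pH = 14 - pOH = 14 - 4.17 = 9.83

9.83


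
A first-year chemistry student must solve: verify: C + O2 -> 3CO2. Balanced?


Equation: C + O2 -> 3CO2
Check atoms: C: 1≠3, O: 2≠6
Not balanced

No, not balanced


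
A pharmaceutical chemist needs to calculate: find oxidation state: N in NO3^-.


x + 3(-2) = -1, so x = +5
Oxidation number: +5

+5


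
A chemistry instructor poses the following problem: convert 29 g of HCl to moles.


M(HCl) = 36.46 g/mol
n = mass/M = 29/36.46 = 0.7954 mol

0.7954 mol


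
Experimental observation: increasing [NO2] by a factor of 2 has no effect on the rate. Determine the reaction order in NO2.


rate ∝ [NO2]^n
rate ∝ [NO2]^0
Order in NO2: 0

0


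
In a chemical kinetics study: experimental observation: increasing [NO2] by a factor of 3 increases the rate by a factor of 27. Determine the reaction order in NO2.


rate ∝ [NO2]^n
3^n = 27 → n = 3
Order in NO2: 3

3


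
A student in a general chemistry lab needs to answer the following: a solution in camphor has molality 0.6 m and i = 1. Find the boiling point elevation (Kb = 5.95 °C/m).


ΔTb = Kb × m × i
= 5.95 × 0.6 × 1
= 3.57 °C

3.57 °C


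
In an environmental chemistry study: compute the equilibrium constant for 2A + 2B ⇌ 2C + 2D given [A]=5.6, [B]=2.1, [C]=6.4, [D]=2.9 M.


Kc = [C]^2[D]^2/([A]^2[B]^2)
= (6.4^2 × 2.9^2)/(5.6^2 × 2.1^2)
= 344.4736/138.2976
= 2.491

2.491


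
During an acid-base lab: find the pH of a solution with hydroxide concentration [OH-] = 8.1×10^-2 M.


pOH = -log10([OH-]) = -log10(8.1×10^-2)
= 2 - log10(8.1) = 1.09
pH = 14 - pOH = 14 - 1.09 = 12.91

12.91


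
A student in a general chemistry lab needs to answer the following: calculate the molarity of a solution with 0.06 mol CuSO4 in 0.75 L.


M = n/V = 0.06/0.75 = 0.080 mol/L

0.080 M


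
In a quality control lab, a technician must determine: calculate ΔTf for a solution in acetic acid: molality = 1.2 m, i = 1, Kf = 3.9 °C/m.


ΔTf = Kf × m × i
= 3.9 × 1.2 × 1
= 4.68 °C

4.68 °C


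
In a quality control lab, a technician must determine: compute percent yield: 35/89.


% yield = actual/theoretical × 100
= 35/89 × 100
= 39.33%

39.33%


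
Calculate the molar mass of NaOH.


M(NaOH) = 1×22.99 + 1×16.0 + 1×1.008
= 22.99 + 16.0 + 1.01
= 40.0 g/mol

40.0 g/mol


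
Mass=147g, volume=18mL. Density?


ρ = mass/volume
= 147/18
= 8.167 g/mL

8.167 g/mL


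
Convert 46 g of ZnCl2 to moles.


M(ZnCl2) = 136.28 g/mol
n = mass/M = 46/136.28 = 0.3375 mol

0.3375 mol


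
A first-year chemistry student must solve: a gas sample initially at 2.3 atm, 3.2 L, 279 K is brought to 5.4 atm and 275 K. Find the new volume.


P1V1/T1 = P2V2/T2
V2 = P1V1T2/(T1P2)
= 2.3×3.2×275/(279×5.4)
= 1.343 L

1.343 L


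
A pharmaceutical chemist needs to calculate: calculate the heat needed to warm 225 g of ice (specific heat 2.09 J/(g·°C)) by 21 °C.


q = mcΔT = 225 × 2.09 × 21
= 9875.25 J

9875.25 J


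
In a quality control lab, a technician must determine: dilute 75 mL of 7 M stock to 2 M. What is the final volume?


C1V1 = C2V2
7 × 75 = 2 × V2
V2 = 525/2 = 262.5 mL

262.5 mL


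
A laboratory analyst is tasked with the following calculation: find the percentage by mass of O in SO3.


M(SO3) = 1×32.07 + 3×16.0 = 80.07 g/mol
Mass of O = 3 × 16.0 = 48.00 g/mol
% O = 48.00/80.07 × 100 = 59.95%

59.95%


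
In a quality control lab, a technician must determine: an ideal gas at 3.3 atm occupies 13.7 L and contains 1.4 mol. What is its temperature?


PV = nRT  (R = 0.08206 L·atm/(mol·K))
T = PV/(nR) = 3.3×13.7/(1.4×0.08206)
= 45.21/0.114884
= 393.53 K

393.53 K


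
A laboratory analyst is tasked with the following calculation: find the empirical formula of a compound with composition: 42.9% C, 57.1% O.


Assume 100 g sample. Moles of each element:
  C: 42.9/12.01 = 3.572 mol
  O: 57.1/16.0 = 3.569 mol
Divide by smallest (3.569):
  C: 3.572/3.569 = 1.0
  O: 3.569/3.569 = 1.0
Empirical formula: CO

CO


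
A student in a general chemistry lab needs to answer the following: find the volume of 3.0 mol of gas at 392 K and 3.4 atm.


PV = nRT  (R = 0.08206 L·atm/(mol·K))
V = nRT/P = 3.0×0.08206×392/3.4
= 28.383 L

28.383 L


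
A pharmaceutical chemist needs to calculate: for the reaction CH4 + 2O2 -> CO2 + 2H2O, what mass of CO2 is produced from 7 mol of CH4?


Mole ratio CO2:CH4 = 1:1
n(CO2) = 7 × 1/1 = 7.000 mol
mass = 7.000 × 44.01 = 308.07 g

308.07 g


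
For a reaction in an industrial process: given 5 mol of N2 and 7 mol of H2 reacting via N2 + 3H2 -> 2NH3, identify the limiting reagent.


Mole ratio available / coefficient:
  N2: 5/1 = 5.000
  H2: 7/3 = 2.333
Smaller ratio is limiting.

H2


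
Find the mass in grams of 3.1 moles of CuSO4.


M(CuSO4) = 159.62 g/mol
mass = n × M = 3.1 × 159.62 = 494.82 g

494.82 g


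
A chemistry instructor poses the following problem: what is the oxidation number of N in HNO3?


(+1) + x + 3(-2) = 0, so x = +5
Oxidation number: +5

+5


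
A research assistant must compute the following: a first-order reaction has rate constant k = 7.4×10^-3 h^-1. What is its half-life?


t½ = ln2/k = 0.693147/(7.4×10^-3 h^-1)
= 93.67 h

93.67 h


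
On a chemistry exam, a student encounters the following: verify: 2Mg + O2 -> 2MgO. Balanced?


Equation: 2Mg + O2 -> 2MgO
Check atoms: Mg: 2=2, O: 2=2
Balanced

Yes, balanced


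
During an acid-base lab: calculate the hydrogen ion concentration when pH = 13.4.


[H+] = 10^(-pH) = 10^(-13.4)
= 3.98×10^-14 M

3.98×10^-14 M


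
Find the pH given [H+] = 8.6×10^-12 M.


pH = -log10([H+]) = -log10(8.6×10^-12)
= 12 - log10(8.6)
= 12 - 0.93
= 11.07

11.07


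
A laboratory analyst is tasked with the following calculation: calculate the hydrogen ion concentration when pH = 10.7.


[H+] = 10^(-pH) = 10^(-10.7)
= 2.0×10^-11 M

2.0×10^-11 M


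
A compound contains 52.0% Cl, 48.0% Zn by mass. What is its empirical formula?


Assume 100 g sample. Moles of each element:
  Cl: 52.0/35.45 = 1.467 mol
  Zn: 48.0/65.38 = 0.734 mol
Divide by smallest (0.734):
  Cl: 1.467/0.734 = 2.0
  Zn: 0.734/0.734 = 1.0
Empirical formula: ZnCl2

ZnCl2


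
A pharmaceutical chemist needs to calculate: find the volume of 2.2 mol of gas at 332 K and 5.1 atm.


PV = nRT  (R = 0.08206 L·atm/(mol·K))
V = nRT/P = 2.2×0.08206×332/5.1
= 11.752 L

11.752 L


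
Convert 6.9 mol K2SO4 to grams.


M(K2SO4) = 174.27 g/mol
mass = n × M = 6.9 × 174.27 = 1202.46 g

1202.46 g


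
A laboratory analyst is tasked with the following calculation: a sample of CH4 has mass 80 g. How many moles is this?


M(CH4) = 16.04 g/mol
n = mass/M = 80/16.04 = 4.9875 mol

4.9875 mol


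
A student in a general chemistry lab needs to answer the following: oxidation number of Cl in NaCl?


halide: -1
Oxidation number: -1

-1


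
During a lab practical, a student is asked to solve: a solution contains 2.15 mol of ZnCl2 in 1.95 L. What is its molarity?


M = n/V = 2.15/1.95 = 1.103 mol/L

1.103 M


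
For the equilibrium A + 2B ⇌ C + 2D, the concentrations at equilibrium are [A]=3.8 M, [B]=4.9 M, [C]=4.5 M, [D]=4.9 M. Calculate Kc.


Kc = [C][D]^2/([A][B]^2)
= (4.5^1 × 4.9^2)/(3.8^1 × 4.9^2)
= 108.045/91.238
= 1.184

1.184


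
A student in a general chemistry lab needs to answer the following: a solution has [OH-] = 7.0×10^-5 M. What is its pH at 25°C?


pOH = -log10([OH-]) = -log10(7.0×10^-5)
= 5 - log10(7.0) = 4.15
pH = 14 - pOH = 14 - 4.15 = 9.85

9.85


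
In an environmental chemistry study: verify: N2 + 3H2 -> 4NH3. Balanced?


Equation: N2 + 3H2 -> 4NH3
Check atoms: H: 6≠12, N: 2≠4
Not balanced

No, not balanced


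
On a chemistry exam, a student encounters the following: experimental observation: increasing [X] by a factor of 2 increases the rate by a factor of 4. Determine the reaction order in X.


rate ∝ [X]^n
2^n = 4 → n = 2
Order in X: 2

2


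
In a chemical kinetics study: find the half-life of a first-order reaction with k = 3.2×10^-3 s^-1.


t½ = ln2/k = 0.693147/(3.2×10^-3 s^-1)
= 216.6 s

216.6 s


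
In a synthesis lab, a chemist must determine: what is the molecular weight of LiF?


M(LiF) = 1×6.94 + 1×19.0
= 6.94 + 19.0
= 25.94 g/mol

25.94 g/mol


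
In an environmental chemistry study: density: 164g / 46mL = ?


ρ = mass/volume
= 164/46
= 3.565 g/mL

3.565 g/mL


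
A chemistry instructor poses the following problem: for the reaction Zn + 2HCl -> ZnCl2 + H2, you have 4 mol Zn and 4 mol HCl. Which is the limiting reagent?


Mole ratio available / coefficient:
  Zn: 4/1 = 4.000
  HCl: 4/2 = 2.000
Smaller ratio is limiting.

HCl


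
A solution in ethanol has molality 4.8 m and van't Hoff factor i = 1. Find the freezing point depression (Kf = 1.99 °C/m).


ΔTf = Kf × m × i
= 1.99 × 4.8 × 1
= 9.552 °C

9.552 °C


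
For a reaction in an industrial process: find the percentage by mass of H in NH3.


M(NH3) = 1×14.01 + 3×1.008 = 17.034 g/mol
Mass of H = 3 × 1.008 = 3.024 g/mol
% H = 3.024/17.034 × 100 = 17.75%

17.75%


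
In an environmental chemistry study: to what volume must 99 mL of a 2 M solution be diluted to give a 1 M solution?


C1V1 = C2V2
2 × 99 = 1 × V2
V2 = 198/1 = 198.0 mL

198.0 mL


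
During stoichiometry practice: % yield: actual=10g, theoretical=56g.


% yield = actual/theoretical × 100
= 10/56 × 100
= 17.86%

17.86%


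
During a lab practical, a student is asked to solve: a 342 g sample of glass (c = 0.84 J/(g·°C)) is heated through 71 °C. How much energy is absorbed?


q = mcΔT = 342 × 0.84 × 71
= 20396.88 J

20396.88 J


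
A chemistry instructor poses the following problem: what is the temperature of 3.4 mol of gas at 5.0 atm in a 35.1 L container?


PV = nRT  (R = 0.08206 L·atm/(mol·K))
T = PV/(nR) = 5.0×35.1/(3.4×0.08206)
= 175.50/0.279004
= 629.02 K

629.02 K


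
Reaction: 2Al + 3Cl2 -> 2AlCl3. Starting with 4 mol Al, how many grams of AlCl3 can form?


Mole ratio AlCl3:Al = 2:2
n(AlCl3) = 4 × 2/2 = 4.000 mol
mass = 4.000 × 133.33 = 533.32 g

533.32 g


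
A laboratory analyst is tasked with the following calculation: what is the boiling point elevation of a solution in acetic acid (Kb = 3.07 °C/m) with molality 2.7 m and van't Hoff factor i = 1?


ΔTb = Kb × m × i
= 3.07 × 2.7 × 1
= 8.289 °C

8.289 °C


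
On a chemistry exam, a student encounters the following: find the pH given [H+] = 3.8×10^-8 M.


pH = -log10([H+]) = -log10(3.8×10^-8)
= 8 - log10(3.8)
= 8 - 0.58
= 7.42

7.42


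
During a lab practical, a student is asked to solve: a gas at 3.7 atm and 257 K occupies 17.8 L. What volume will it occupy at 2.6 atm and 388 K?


P1V1/T1 = P2V2/T2
V2 = P1V1T2/(T1P2)
= 3.7×17.8×388/(257×2.6)
= 38.243 L

38.243 L


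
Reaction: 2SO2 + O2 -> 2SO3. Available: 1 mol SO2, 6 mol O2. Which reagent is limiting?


Mole ratio available / coefficient:
  SO2: 1/2 = 0.500
  O2: 6/1 = 6.000
Smaller ratio is limiting.

SO2


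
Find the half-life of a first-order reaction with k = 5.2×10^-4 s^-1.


t½ = ln2/k = 0.693147/(5.2×10^-4 s^-1)
= 1333 s

1333 s


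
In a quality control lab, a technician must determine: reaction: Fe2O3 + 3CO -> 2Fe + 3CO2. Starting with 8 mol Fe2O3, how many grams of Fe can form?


Mole ratio Fe:Fe2O3 = 2:1
n(Fe) = 8 × 2/1 = 16.000 mol
mass = 16.000 × 55.85 = 893.6 g

893.6 g


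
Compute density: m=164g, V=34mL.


ρ = mass/volume
= 164/34
= 4.824 g/mL

4.824 g/mL


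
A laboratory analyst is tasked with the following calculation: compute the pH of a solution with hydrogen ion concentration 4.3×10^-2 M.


pH = -log10([H+]) = -log10(4.3×10^-2)
= 2 - log10(4.3)
= 2 - 0.63
= 1.37

1.37


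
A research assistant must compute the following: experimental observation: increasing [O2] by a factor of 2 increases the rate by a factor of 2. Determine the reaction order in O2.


rate ∝ [O2]^n
2^n = 2 → n = 1
Order in O2: 1

1


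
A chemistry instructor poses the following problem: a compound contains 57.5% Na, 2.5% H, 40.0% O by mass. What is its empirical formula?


Assume 100 g sample. Moles of each element:
  Na: 57.5/22.99 = 2.501 mol
  H: 2.5/1.008 = 2.48 mol
  O: 40.0/16.0 = 2.5 mol
Divide by smallest (2.48):
  Na: 2.501/2.48 = 1.01
  H: 2.48/2.48 = 1.0
  O: 2.5/2.48 = 1.01
Empirical formula: NaOH

NaOH


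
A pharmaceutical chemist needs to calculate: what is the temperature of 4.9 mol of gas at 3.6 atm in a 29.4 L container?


PV = nRT  (R = 0.08206 L·atm/(mol·K))
T = PV/(nR) = 3.6×29.4/(4.9×0.08206)
= 105.84/0.402094
= 263.22 K

263.22 K


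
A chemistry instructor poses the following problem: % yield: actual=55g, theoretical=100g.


% yield = actual/theoretical × 100
= 55/100 × 100
= 55.0%

55.0%


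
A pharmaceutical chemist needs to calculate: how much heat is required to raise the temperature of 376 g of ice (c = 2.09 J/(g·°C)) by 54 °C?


q = mcΔT = 376 × 2.09 × 54
= 42435.36 J

42435.36 J


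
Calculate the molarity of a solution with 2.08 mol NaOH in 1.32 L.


M = n/V = 2.08/1.32 = 1.576 mol/L

1.576 M


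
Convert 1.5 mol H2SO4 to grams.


M(H2SO4) = 98.09 g/mol
mass = n × M = 1.5 × 98.09 = 147.14 g

147.14 g


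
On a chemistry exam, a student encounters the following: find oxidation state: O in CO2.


O is usually -2
Oxidation number: -2

-2


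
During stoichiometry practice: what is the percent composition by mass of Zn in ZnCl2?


M(ZnCl2) = 1×65.38 + 2×35.45 = 136.28 g/mol
Mass of Zn = 1 × 65.38 = 65.38 g/mol
% Zn = 65.38/136.28 × 100 = 47.97%

47.97%


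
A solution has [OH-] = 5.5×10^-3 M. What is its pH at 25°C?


pOH = -log10([OH-]) = -log10(5.5×10^-3)
= 3 - log10(5.5) = 2.26
pH = 14 - pOH = 14 - 2.26 = 11.74

11.74


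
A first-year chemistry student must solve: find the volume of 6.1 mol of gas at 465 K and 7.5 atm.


PV = nRT  (R = 0.08206 L·atm/(mol·K))
V = nRT/P = 6.1×0.08206×465/7.5
= 31.035 L

31.035 L


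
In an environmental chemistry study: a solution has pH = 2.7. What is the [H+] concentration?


[H+] = 10^(-pH) = 10^(-2.7)
= 2.0×10^-3 M

2.0×10^-3 M


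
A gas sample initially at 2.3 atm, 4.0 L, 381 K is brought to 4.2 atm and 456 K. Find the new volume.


P1V1/T1 = P2V2/T2
V2 = P1V1T2/(T1P2)
= 2.3×4.0×456/(381×4.2)
= 2.622 L

2.622 L


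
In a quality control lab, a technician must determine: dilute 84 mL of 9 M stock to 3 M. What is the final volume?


C1V1 = C2V2
9 × 84 = 3 × V2
V2 = 756/3 = 252.0 mL

252.0 mL


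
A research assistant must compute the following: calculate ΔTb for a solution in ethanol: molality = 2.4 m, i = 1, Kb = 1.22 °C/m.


ΔTb = Kb × m × i
= 1.22 × 2.4 × 1
= 2.928 °C

2.928 °C


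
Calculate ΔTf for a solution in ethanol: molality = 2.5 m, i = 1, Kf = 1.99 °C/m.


ΔTf = Kf × m × i
= 1.99 × 2.5 × 1
= 4.975 °C

4.975 °C


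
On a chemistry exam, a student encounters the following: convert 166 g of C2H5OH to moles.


M(C2H5OH) = 46.07 g/mol
n = mass/M = 166/46.07 = 3.6032 mol

3.6032 mol


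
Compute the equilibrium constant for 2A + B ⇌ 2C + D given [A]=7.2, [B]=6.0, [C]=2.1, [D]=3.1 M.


Kc = [C]^2[D]/([A]^2[B])
= (2.1^2 × 3.1^1)/(7.2^2 × 6.0^1)
= 13.671/311.04
= 0.04395

0.04395


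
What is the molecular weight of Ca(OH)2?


M(Ca(OH)2) = 1×40.08 + 2×16.0 + 2×1.008
= 40.08 + 32.0 + 2.02
= 74.1 g/mol

74.1 g/mol


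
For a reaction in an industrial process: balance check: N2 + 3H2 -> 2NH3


Equation: N2 + 3H2 -> 2NH3
Check atoms: H: 6=6, N: 2=2
Balanced

Yes, balanced


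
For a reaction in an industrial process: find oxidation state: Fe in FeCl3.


x + 3(-1) = 0, so x = +3
Oxidation number: +3

+3


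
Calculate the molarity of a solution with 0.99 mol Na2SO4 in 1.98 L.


M = n/V = 0.99/1.98 = 0.500 mol/L

0.500 M


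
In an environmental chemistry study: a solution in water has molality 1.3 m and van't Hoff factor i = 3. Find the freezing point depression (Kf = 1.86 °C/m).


ΔTf = Kf × m × i
= 1.86 × 1.3 × 3
= 7.254 °C

7.254 °C


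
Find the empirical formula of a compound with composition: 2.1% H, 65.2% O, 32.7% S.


Assume 100 g sample. Moles of each element:
  H: 2.1/1.008 = 2.083 mol
  O: 65.2/16.0 = 4.075 mol
  S: 32.7/32.07 = 1.02 mol
Divide by smallest (1.02):
  H: 2.083/1.02 = 2.04
  O: 4.075/1.02 = 4.0
  S: 1.02/1.02 = 1.0
Empirical formula: H2SO4

H2SO4


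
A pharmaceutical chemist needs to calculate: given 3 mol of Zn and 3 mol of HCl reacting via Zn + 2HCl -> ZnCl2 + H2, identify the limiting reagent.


Mole ratio available / coefficient:
  Zn: 3/1 = 3.000
  HCl: 3/2 = 1.500
Smaller ratio is limiting.

HCl


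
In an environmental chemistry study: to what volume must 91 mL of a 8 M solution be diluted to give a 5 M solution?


C1V1 = C2V2
8 × 91 = 5 × V2
V2 = 728/5 = 145.6 mL

145.6 mL


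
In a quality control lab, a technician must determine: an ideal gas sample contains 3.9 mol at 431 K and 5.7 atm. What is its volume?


PV = nRT  (R = 0.08206 L·atm/(mol·K))
V = nRT/P = 3.9×0.08206×431/5.7
= 24.199 L

24.199 L


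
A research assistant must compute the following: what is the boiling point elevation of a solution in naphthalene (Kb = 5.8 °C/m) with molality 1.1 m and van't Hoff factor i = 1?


ΔTb = Kb × m × i
= 5.8 × 1.1 × 1
= 6.38 °C

6.38 °C


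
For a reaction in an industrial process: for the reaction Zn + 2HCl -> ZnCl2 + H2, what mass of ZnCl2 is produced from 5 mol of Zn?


Mole ratio ZnCl2:Zn = 1:1
n(ZnCl2) = 5 × 1/1 = 5.000 mol
mass = 5.000 × 136.28 = 681.4 g

681.4 g


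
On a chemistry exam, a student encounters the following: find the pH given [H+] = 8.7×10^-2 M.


pH = -log10([H+]) = -log10(8.7×10^-2)
= 2 - log10(8.7)
= 2 - 0.94
= 1.06

1.06


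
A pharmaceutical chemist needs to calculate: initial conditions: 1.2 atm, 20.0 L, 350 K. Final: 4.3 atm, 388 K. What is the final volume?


P1V1/T1 = P2V2/T2
V2 = P1V1T2/(T1P2)
= 1.2×20.0×388/(350×4.3)
= 6.187 L

6.187 L


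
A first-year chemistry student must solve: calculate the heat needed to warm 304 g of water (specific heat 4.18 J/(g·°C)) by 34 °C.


q = mcΔT = 304 × 4.18 × 34
= 43204.48 J

43204.48 J


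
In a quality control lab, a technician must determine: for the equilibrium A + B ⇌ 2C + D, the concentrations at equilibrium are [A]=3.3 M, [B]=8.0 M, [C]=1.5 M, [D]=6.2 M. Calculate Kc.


Kc = [C]^2[D]/([A][B])
= (1.5^2 × 6.2^1)/(3.3^1 × 8.0^1)
= 13.95/26.4
= 0.5284

0.5284


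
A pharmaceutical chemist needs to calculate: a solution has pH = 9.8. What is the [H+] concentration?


[H+] = 10^(-pH) = 10^(-9.8)
= 1.58×10^-10 M

1.58×10^-10 M


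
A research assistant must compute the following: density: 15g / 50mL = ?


ρ = mass/volume
= 15/50
= 0.3 g/mL

0.3 g/mL


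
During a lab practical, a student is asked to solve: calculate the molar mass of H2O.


M(H2O) = 2×1.008 + 1×16.0
= 2.02 + 16.0
= 18.02 g/mol

18.02 g/mol


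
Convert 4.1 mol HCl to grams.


M(HCl) = 36.46 g/mol
mass = n × M = 4.1 × 36.46 = 149.49 g

149.49 g


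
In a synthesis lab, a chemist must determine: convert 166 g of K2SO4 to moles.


M(K2SO4) = 174.27 g/mol
n = mass/M = 166/174.27 = 0.9525 mol

0.9525 mol


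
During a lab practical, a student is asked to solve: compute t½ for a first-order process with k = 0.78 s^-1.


t½ = ln2/k = 0.693147/(0.78 s^-1)
= 0.8887 s

0.8887 s


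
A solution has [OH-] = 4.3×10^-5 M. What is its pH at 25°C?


pOH = -log10([OH-]) = -log10(4.3×10^-5)
= 5 - log10(4.3) = 4.37
pH = 14 - pOH = 14 - 4.37 = 9.63

9.63


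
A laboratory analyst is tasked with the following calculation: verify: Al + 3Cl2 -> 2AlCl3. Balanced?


Equation: Al + 3Cl2 -> 2AlCl3
Check atoms: Al: 1≠2, Cl: 6=6
Not balanced

No, not balanced


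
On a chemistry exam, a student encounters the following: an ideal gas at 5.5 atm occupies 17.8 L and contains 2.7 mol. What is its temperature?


PV = nRT  (R = 0.08206 L·atm/(mol·K))
T = PV/(nR) = 5.5×17.8/(2.7×0.08206)
= 97.90/0.221562
= 441.86 K

441.86 K


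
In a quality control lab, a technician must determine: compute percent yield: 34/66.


% yield = actual/theoretical × 100
= 34/66 × 100
= 51.52%

51.52%


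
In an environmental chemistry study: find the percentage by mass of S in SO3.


M(SO3) = 1×32.07 + 3×16.0 = 80.07 g/mol
Mass of S = 1 × 32.07 = 32.07 g/mol
% S = 32.07/80.07 × 100 = 40.05%

40.05%


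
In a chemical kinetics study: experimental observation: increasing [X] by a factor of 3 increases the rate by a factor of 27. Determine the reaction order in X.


rate ∝ [X]^n
3^n = 27 → n = 3
Order in X: 3

3


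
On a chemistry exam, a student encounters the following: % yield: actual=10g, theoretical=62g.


% yield = actual/theoretical × 100
= 10/62 × 100
= 16.13%

16.13%


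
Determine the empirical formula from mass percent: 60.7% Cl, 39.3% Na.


Assume 100 g sample. Moles of each element:
  Cl: 60.7/35.45 = 1.712 mol
  Na: 39.3/22.99 = 1.709 mol
Divide by smallest (1.709):
  Cl: 1.712/1.709 = 1.0
  Na: 1.709/1.709 = 1.0
Empirical formula: NaCl

NaCl


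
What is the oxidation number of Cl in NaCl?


halide: -1
Oxidation number: -1

-1


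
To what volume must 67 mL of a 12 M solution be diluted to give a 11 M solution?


C1V1 = C2V2
12 × 67 = 11 × V2
V2 = 804/11 = 73.09 mL

73.09 mL


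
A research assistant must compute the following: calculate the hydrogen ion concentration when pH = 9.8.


[H+] = 10^(-pH) = 10^(-9.8)
= 1.58×10^-10 M

1.58×10^-10 M


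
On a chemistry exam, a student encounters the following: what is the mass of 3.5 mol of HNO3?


M(HNO3) = 63.02 g/mol
mass = n × M = 3.5 × 63.02 = 220.57 g

220.57 g


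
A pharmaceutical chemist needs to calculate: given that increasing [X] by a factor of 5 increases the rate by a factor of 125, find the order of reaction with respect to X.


rate ∝ [X]^n
5^n = 125 → n = 3
Order in X: 3

3


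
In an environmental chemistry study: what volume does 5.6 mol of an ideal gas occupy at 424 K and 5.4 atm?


PV = nRT  (R = 0.08206 L·atm/(mol·K))
V = nRT/P = 5.6×0.08206×424/5.4
= 36.082 L

36.082 L


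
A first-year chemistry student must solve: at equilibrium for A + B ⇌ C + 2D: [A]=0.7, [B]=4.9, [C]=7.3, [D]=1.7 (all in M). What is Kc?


Kc = [C][D]^2/([A][B])
= (7.3^1 × 1.7^2)/(0.7^1 × 4.9^1)
= 21.097/3.43
= 6.151

6.151


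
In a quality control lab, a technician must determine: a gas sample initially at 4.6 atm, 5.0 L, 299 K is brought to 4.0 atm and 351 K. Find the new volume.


P1V1/T1 = P2V2/T2
V2 = P1V1T2/(T1P2)
= 4.6×5.0×351/(299×4.0)
= 6.75 L

6.75 L


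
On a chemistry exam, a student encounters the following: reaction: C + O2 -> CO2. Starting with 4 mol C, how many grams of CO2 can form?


Mole ratio CO2:C = 1:1
n(CO2) = 4 × 1/1 = 4.000 mol
mass = 4.000 × 44.01 = 176.04 g

176.04 g


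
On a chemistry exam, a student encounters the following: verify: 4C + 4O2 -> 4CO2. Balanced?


Equation: 4C + 4O2 -> 4CO2
Check atoms: C: 4=4, O: 8=8
Balanced

Yes, balanced


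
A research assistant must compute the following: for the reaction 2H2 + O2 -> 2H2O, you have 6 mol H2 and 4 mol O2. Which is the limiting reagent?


Mole ratio available / coefficient:
  H2: 6/2 = 3.000
  O2: 4/1 = 4.000
Smaller ratio is limiting.

H2


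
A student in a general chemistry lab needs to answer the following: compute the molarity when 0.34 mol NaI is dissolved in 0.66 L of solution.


M = n/V = 0.34/0.66 = 0.515 mol/L

0.515 M


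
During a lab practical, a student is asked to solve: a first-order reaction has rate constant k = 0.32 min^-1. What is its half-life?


t½ = ln2/k = 0.693147/(0.32 min^-1)
= 2.166 min

2.166 min


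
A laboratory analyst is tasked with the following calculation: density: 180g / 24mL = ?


ρ = mass/volume
= 180/24
= 7.5 g/mL

7.5 g/mL


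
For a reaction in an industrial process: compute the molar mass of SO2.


M(SO2) = 1×32.07 + 2×16.0
= 32.07 + 32.0
= 64.07 g/mol

64.07 g/mol


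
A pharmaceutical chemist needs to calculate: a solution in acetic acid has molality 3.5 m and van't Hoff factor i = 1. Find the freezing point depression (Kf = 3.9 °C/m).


ΔTf = Kf × m × i
= 3.9 × 3.5 × 1
= 13.65 °C

13.65 °C


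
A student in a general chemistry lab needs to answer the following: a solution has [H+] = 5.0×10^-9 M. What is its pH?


pH = -log10([H+]) = -log10(5.0×10^-9)
= 9 - log10(5.0)
= 9 - 0.7
= 8.3

8.3


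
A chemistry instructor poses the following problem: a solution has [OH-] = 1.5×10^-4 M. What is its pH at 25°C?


pOH = -log10([OH-]) = -log10(1.5×10^-4)
= 4 - log10(1.5) = 3.82
pH = 14 - pOH = 14 - 3.82 = 10.18

10.18


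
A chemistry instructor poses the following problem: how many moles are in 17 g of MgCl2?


M(MgCl2) = 95.21 g/mol
n = mass/M = 17/95.21 = 0.1786 mol

0.1786 mol


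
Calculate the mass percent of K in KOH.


M(KOH) = 1×39.1 + 1×16.0 + 1×1.008 = 56.108 g/mol
Mass of K = 1 × 39.1 = 39.10 g/mol
% K = 39.10/56.108 × 100 = 69.69%

69.69%


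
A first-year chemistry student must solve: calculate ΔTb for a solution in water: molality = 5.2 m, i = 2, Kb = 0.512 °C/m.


ΔTb = Kb × m × i
= 0.512 × 5.2 × 2
= 5.3248 °C

5.3248 °C


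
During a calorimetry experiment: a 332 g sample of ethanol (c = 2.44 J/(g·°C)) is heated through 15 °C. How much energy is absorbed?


q = mcΔT = 332 × 2.44 × 15
= 12151.20 J

12151.20 J


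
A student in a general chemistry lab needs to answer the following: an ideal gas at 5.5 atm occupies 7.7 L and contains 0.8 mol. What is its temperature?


PV = nRT  (R = 0.08206 L·atm/(mol·K))
T = PV/(nR) = 5.5×7.7/(0.8×0.08206)
= 42.35/0.065648
= 645.11 K

645.11 K


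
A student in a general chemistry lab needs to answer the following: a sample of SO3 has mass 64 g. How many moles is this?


M(SO3) = 80.07 g/mol
n = mass/M = 64/80.07 = 0.7993 mol

0.7993 mol
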